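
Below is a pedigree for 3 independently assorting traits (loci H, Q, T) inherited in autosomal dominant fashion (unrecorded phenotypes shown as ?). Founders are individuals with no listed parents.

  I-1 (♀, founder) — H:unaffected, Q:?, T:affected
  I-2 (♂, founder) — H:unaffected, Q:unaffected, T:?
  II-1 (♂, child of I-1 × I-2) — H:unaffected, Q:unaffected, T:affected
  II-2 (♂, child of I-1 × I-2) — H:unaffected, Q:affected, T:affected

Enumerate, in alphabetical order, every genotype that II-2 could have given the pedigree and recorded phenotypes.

H/I-1 un ·: hh
H/I-2 un ·: hh
H/II-1 un I-1×I-2: hh
H/II-2 un I-1×I-2: hh
⇒ H over [I-1,I-2,II-1,II-2]: 1 consistent
Q/I-1 ? ·: Qq
Q/I-2 un ·: qq
Q/II-1 un I-1×I-2: qq
Q/II-2 aff I-1×I-2: Qq
⇒ Q over [I-1,I-2,II-1,II-2]: 1 consistent
T/I-1 aff ·: Tt|TT
T/I-2 ? ·: tt|Tt|TT
T/II-1 aff I-1×I-2: Tt|TT
T/II-2 aff I-1×I-2: Tt|TT
⇒ T over [I-1,I-2,II-1,II-2]: 15 consistent

II-2 ∈ {hh Qq TT, hh Qq Tt}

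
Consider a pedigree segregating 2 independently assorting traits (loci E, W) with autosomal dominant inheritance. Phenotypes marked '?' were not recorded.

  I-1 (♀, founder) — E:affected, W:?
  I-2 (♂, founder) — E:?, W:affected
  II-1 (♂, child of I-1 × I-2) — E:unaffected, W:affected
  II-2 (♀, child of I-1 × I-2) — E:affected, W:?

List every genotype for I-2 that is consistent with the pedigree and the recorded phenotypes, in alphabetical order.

E/I-1 aff ·: Ee
E/I-2 ? ·: ee|Ee
E/II-1 un I-1×I-2: ee
E/II-2 aff I-1×I-2: Ee|EE
⇒ E over [I-1,I-2,II-1,II-2]: 3 consistent
W/I-1 ? ·: ww|Ww|WW
W/I-2 aff ·: Ww|WW
W/II-1 aff I-1×I-2: Ww|WW
W/II-2 ? I-1×I-2: ww|Ww|WW
⇒ W over [I-1,I-2,II-1,II-2]: 18 consistent

I-2 ∈ {Ee WW, Ee Ww, ee WW, ee Ww}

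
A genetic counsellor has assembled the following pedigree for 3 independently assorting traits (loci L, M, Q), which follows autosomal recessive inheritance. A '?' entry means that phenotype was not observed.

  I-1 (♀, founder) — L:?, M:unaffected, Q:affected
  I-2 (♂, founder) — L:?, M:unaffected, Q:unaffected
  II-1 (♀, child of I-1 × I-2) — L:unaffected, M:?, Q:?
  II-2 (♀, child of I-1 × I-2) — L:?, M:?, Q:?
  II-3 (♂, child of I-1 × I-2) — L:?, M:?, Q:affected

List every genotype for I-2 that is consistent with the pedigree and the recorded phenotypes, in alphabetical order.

L/I-1 ? ·: LL|Ll|ll
L/I-2 ? ·: LL|Ll|ll
L/II-1 un I-1×I-2: LL|Ll
L/II-2 ? I-1×I-2: LL|Ll|ll
L/II-3 ? I-1×I-2: LL|Ll|ll
⇒ L over [I-1,I-2,II-1,II-2,II-3]: 45 consistent
M/I-1 un ·: MM|Mm
M/I-2 un ·: MM|Mm
M/II-1 ? I-1×I-2: MM|Mm|mm
M/II-2 ? I-1×I-2: MM|Mm|mm
M/II-3 ? I-1×I-2: MM|Mm|mm
⇒ M over [I-1,I-2,II-1,II-2,II-3]: 44 consistent
Q/I-1 aff ·: qq
Q/I-2 un ·: Qq
Q/II-1 ? I-1×I-2: Qq|qq
Q/II-2 ? I-1×I-2: Qq|qq
Q/II-3 aff I-1×I-2: qq
⇒ Q over [I-1,I-2,II-1,II-2,II-3]: 4 consistent

I-2 ∈ {LL MM Qq, LL Mm Qq, Ll MM Qq, Ll Mm Qq, ll MM Qq, ll Mm Qq}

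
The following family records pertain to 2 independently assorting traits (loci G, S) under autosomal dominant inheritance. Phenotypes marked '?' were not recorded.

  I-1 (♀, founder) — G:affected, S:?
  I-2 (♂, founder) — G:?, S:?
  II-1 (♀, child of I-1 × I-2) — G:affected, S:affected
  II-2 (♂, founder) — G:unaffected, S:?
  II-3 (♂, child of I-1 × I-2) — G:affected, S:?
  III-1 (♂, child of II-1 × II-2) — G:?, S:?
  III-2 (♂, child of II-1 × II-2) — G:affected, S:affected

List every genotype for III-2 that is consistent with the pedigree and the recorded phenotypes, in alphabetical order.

G/I-1 aff ·: Gg|GG
G/I-2 ? ·: gg|Gg|GG
G/II-1 aff I-1×I-2: Gg|GG
G/II-2 un ·: gg
G/II-3 aff I-1×I-2: Gg|GG
G/III-1 ? II-1×II-2: gg|Gg
G/III-2 aff II-1×II-2: Gg
⇒ G over [I-1,I-2,II-1,II-2,II-3,III-1,III-2]: 23 consistent
S/I-1 ? ·: ss|Ss|SS
S/I-2 ? ·: ss|Ss|SS
S/II-1 aff I-1×I-2: Ss|SS
S/II-2 ? ·: ss|Ss|SS
S/II-3 ? I-1×I-2: ss|Ss|SS
S/III-1 ? II-1×II-2: ss|Ss|SS
S/III-2 aff II-1×II-2: Ss|SS
⇒ S over [I-1,I-2,II-1,II-2,II-3,III-1,III-2]: 204 consistent

III-2 ∈ {Gg SS, Gg Ss}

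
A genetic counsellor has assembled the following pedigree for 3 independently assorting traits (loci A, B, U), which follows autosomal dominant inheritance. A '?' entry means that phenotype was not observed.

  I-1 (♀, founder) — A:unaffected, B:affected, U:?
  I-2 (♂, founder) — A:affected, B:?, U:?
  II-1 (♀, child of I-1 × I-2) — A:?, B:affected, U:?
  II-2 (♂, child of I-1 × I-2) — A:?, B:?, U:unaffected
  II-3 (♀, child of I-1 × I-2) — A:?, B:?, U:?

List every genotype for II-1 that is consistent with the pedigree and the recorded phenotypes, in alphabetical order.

II-1 ∈ {Aa BB UU, Aa BB Uu, Aa BB uu, Aa Bb UU, Aa Bb Uu, Aa Bb uu, aa BB UU, aa BB Uu, aa BB uu, aa Bb UU, aa Bb Uu, aa Bb uu}

A/I-1 un ·: aa
A/I-2 aff ·: Aa|AA
A/II-1 ? I-1×I-2: aa|Aa
A/II-2 ? I-1×I-2: aa|Aa
A/II-3 ? I-1×I-2: aa|Aa
⇒ A over [I-1,I-2,II-1,II-2,II-3]: 9 consistent
B/I-1 aff ·: Bb|BB
B/I-2 ? ·: bb|Bb|BB
B/II-1 aff I-1×I-2: Bb|BB
B/II-2 ? I-1×I-2: bb|Bb|BB
B/II-3 ? I-1×I-2: bb|Bb|BB
⇒ B over [I-1,I-2,II-1,II-2,II-3]: 40 consistent
U/I-1 ? ·: uu|Uu
U/I-2 ? ·: uu|Uu
U/II-1 ? I-1×I-2: uu|Uu|UU
U/II-2 un I-1×I-2: uu
U/II-3 ? I-1×I-2: uu|Uu|UU
⇒ U over [I-1,I-2,II-1,II-2,II-3]: 18 consistent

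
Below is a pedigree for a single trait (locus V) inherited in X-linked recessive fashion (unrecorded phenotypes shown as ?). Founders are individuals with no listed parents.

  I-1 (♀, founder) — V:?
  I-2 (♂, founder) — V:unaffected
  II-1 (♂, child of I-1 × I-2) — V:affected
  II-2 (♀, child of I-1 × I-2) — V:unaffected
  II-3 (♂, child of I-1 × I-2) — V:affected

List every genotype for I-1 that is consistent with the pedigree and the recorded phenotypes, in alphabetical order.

I-1 ∈ {X^VX^v, X^vX^v}

V/I-1 ? ·: X^VX^v|X^vX^v
V/I-2 un ·: X^VY
V/II-1 aff I-1×I-2: X^vY
V/II-2 un I-1×I-2: X^VX^V|X^VX^v
V/II-3 aff I-1×I-2: X^vY
⇒ V over [I-1,I-2,II-1,II-2,II-3]: 3 consistent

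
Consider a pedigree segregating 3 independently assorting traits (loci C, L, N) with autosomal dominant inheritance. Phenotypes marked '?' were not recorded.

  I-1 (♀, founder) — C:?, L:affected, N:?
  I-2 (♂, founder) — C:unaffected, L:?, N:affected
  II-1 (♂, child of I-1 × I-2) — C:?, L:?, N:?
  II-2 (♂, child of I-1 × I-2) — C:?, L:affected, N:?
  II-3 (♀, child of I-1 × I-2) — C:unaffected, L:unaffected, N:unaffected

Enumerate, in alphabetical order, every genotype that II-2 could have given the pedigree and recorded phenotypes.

II-2 ∈ {Cc LL NN, Cc LL Nn, Cc LL nn, Cc Ll NN, Cc Ll Nn, Cc Ll nn, cc LL NN, cc LL Nn, cc LL nn, cc Ll NN, cc Ll Nn, cc Ll nn}

C/I-1 ? ·: cc|Cc
C/I-2 un ·: cc
C/II-1 ? I-1×I-2: cc|Cc
C/II-2 ? I-1×I-2: cc|Cc
C/II-3 un I-1×I-2: cc
⇒ C over [I-1,I-2,II-1,II-2,II-3]: 5 consistent
L/I-1 aff ·: Ll
L/I-2 ? ·: ll|Ll
L/II-1 ? I-1×I-2: ll|Ll|LL
L/II-2 aff I-1×I-2: Ll|LL
L/II-3 un I-1×I-2: ll
⇒ L over [I-1,I-2,II-1,II-2,II-3]: 8 consistent
N/I-1 ? ·: nn|Nn
N/I-2 aff ·: Nn
N/II-1 ? I-1×I-2: nn|Nn|NN
N/II-2 ? I-1×I-2: nn|Nn|NN
N/II-3 un I-1×I-2: nn
⇒ N over [I-1,I-2,II-1,II-2,II-3]: 13 consistent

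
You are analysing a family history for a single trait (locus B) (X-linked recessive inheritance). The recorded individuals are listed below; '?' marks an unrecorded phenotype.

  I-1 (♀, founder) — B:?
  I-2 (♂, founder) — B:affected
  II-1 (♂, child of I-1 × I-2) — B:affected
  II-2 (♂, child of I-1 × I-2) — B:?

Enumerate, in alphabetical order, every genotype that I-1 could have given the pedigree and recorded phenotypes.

I-1 ∈ {X^BX^b, X^bX^b}

B/I-1 ? ·: X^BX^b|X^bX^b
B/I-2 aff ·: X^bY
B/II-1 aff I-1×I-2: X^bY
B/II-2 ? I-1×I-2: X^BY|X^bY
⇒ B over [I-1,I-2,II-1,II-2]: 3 consistent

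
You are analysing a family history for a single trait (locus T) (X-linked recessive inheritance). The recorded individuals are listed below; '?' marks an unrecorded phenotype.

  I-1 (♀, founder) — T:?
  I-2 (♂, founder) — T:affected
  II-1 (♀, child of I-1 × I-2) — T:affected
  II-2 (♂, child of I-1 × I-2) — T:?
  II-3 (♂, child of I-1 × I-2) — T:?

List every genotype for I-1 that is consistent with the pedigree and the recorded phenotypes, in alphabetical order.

I-1 ∈ {X^TX^t, X^tX^t}

T/I-1 ? ·: X^TX^t|X^tX^t
T/I-2 aff ·: X^tY
T/II-1 aff I-1×I-2: X^tX^t
T/II-2 ? I-1×I-2: X^TY|X^tY
T/II-3 ? I-1×I-2: X^TY|X^tY
⇒ T over [I-1,I-2,II-1,II-2,II-3]: 5 consistent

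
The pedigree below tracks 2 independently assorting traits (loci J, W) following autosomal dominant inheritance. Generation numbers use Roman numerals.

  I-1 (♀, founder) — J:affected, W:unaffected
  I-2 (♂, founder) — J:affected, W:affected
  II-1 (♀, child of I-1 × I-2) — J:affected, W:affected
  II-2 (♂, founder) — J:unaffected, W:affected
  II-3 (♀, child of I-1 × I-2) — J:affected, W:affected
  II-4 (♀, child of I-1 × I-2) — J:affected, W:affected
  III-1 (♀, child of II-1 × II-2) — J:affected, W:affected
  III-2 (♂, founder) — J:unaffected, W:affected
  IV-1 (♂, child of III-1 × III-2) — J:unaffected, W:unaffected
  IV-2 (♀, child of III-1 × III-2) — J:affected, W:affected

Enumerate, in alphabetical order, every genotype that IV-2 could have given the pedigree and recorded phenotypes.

J/I-1 aff ·: Jj|JJ
J/I-2 aff ·: Jj|JJ
J/II-1 aff I-1×I-2: Jj|JJ
J/II-2 un ·: jj
J/II-3 aff I-1×I-2: Jj|JJ
J/II-4 aff I-1×I-2: Jj|JJ
J/III-1 aff II-1×II-2: Jj
J/III-2 un ·: jj
J/IV-1 un III-1×III-2: jj
J/IV-2 aff III-1×III-2: Jj
⇒ J over [I-1,I-2,II-1,II-2,II-3,II-4,III-1,III-2,IV-1,IV-2]: 25 consistent
W/I-1 un ·: ww
W/I-2 aff ·: Ww|WW
W/II-1 aff I-1×I-2: Ww
W/II-2 aff ·: Ww|WW
W/II-3 aff I-1×I-2: Ww
W/II-4 aff I-1×I-2: Ww
W/III-1 aff II-1×II-2: Ww
W/III-2 aff ·: Ww
W/IV-1 un III-1×III-2: ww
W/IV-2 aff III-1×III-2: Ww|WW
⇒ W over [I-1,I-2,II-1,II-2,II-3,II-4,III-1,III-2,IV-1,IV-2]: 8 consistent

IV-2 ∈ {Jj WW, Jj Ww}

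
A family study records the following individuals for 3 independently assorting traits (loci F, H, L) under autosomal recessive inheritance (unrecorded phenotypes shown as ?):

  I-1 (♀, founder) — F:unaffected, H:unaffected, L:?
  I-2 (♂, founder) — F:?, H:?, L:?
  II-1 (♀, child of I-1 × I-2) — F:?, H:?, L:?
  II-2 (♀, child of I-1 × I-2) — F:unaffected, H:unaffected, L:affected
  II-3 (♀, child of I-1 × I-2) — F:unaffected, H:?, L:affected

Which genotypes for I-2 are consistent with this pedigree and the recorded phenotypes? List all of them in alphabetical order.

I-2 ∈ {FF HH Ll, FF HH ll, FF Hh Ll, FF Hh ll, FF hh Ll, FF hh ll, Ff HH Ll, Ff HH ll, Ff Hh Ll, Ff Hh ll, Ff hh Ll, Ff hh ll, ff HH Ll, ff HH ll, ff Hh Ll, ff Hh ll, ff hh Ll, ff hh ll}

F/I-1 un ·: FF|Ff
F/I-2 ? ·: FF|Ff|ff
F/II-1 ? I-1×I-2: FF|Ff|ff
F/II-2 un I-1×I-2: FF|Ff
F/II-3 un I-1×I-2: FF|Ff
⇒ F over [I-1,I-2,II-1,II-2,II-3]: 32 consistent
H/I-1 un ·: HH|Hh
H/I-2 ? ·: HH|Hh|hh
H/II-1 ? I-1×I-2: HH|Hh|hh
H/II-2 un I-1×I-2: HH|Hh
H/II-3 ? I-1×I-2: HH|Hh|hh
⇒ H over [I-1,I-2,II-1,II-2,II-3]: 40 consistent
L/I-1 ? ·: Ll|ll
L/I-2 ? ·: Ll|ll
L/II-1 ? I-1×I-2: LL|Ll|ll
L/II-2 aff I-1×I-2: ll
L/II-3 aff I-1×I-2: ll
⇒ L over [I-1,I-2,II-1,II-2,II-3]: 8 consistent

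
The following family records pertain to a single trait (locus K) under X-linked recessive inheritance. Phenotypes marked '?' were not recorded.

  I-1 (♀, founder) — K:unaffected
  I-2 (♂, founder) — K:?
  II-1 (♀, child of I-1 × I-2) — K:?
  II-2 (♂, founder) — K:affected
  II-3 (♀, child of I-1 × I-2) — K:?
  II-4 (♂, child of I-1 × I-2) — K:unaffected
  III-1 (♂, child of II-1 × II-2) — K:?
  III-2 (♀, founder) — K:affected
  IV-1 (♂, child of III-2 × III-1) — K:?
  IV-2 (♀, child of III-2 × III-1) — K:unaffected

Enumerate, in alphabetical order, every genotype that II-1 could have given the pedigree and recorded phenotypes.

K/I-1 un ·: X^KX^K|X^KX^k
K/I-2 ? ·: X^KY|X^kY
K/II-1 ? I-1×I-2: X^KX^K|X^KX^k
K/II-2 aff ·: X^kY
K/II-3 ? I-1×I-2: X^KX^K|X^KX^k|X^kX^k
K/II-4 un I-1×I-2: X^KY
K/III-1 ? II-1×II-2: X^KY
K/III-2 aff ·: X^kX^k
K/IV-1 ? III-2×III-1: X^kY
K/IV-2 un III-2×III-1: X^KX^k
⇒ K over [I-1,I-2,II-1,II-2,II-3,II-4,III-1,III-2,IV-1,IV-2]: 8 consistent

II-1 ∈ {X^KX^K, X^KX^k}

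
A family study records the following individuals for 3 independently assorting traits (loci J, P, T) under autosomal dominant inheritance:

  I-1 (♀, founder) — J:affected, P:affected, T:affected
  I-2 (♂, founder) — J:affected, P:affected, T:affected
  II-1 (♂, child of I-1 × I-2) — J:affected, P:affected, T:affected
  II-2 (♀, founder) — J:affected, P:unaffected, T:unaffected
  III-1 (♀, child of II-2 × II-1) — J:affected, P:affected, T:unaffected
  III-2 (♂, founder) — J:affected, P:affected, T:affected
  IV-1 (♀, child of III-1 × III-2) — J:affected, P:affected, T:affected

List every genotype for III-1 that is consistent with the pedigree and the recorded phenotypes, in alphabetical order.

III-1 ∈ {JJ Pp tt, Jj Pp tt}

J/I-1 aff ·: Jj|JJ
J/I-2 aff ·: Jj|JJ
J/II-1 aff I-1×I-2: Jj|JJ
J/II-2 aff ·: Jj|JJ
J/III-1 aff II-2×II-1: Jj|JJ
J/III-2 aff ·: Jj|JJ
J/IV-1 aff III-1×III-2: Jj|JJ
⇒ J over [I-1,I-2,II-1,II-2,III-1,III-2,IV-1]: 82 consistent
P/I-1 aff ·: Pp|PP
P/I-2 aff ·: Pp|PP
P/II-1 aff I-1×I-2: Pp|PP
P/II-2 un ·: pp
P/III-1 aff II-2×II-1: Pp
P/III-2 aff ·: Pp|PP
P/IV-1 aff III-1×III-2: Pp|PP
⇒ P over [I-1,I-2,II-1,II-2,III-1,III-2,IV-1]: 28 consistent
T/I-1 aff ·: Tt|TT
T/I-2 aff ·: Tt|TT
T/II-1 aff I-1×I-2: Tt
T/II-2 un ·: tt
T/III-1 un II-2×II-1: tt
T/III-2 aff ·: Tt|TT
T/IV-1 aff III-1×III-2: Tt
⇒ T over [I-1,I-2,II-1,II-2,III-1,III-2,IV-1]: 6 consistent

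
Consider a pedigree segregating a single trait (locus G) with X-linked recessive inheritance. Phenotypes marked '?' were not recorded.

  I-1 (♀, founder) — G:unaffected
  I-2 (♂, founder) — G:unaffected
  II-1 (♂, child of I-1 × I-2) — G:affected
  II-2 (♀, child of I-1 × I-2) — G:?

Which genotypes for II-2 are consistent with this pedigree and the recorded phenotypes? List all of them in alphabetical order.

II-2 ∈ {X^GX^G, X^GX^g}

G/I-1 un ·: X^GX^g
G/I-2 un ·: X^GY
G/II-1 aff I-1×I-2: X^gY
G/II-2 ? I-1×I-2: X^GX^G|X^GX^g
⇒ G over [I-1,I-2,II-1,II-2]: 2 consistent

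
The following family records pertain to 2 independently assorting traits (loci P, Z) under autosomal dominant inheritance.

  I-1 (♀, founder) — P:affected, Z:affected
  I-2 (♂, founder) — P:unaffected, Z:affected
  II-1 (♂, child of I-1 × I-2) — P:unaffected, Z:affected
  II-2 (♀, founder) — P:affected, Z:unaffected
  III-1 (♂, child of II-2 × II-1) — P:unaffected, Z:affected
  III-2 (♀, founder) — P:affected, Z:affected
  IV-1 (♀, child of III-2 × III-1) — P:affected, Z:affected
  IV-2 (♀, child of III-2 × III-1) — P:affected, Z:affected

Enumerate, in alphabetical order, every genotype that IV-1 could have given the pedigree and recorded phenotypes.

P/I-1 aff ·: Pp
P/I-2 un ·: pp
P/II-1 un I-1×I-2: pp
P/II-2 aff ·: Pp
P/III-1 un II-2×II-1: pp
P/III-2 aff ·: Pp|PP
P/IV-1 aff III-2×III-1: Pp
P/IV-2 aff III-2×III-1: Pp
⇒ P over [I-1,I-2,II-1,II-2,III-1,III-2,IV-1,IV-2]: 2 consistent
Z/I-1 aff ·: Zz|ZZ
Z/I-2 aff ·: Zz|ZZ
Z/II-1 aff I-1×I-2: Zz|ZZ
Z/II-2 un ·: zz
Z/III-1 aff II-2×II-1: Zz
Z/III-2 aff ·: Zz|ZZ
Z/IV-1 aff III-2×III-1: Zz|ZZ
Z/IV-2 aff III-2×III-1: Zz|ZZ
⇒ Z over [I-1,I-2,II-1,II-2,III-1,III-2,IV-1,IV-2]: 56 consistent

IV-1 ∈ {Pp ZZ, Pp Zz}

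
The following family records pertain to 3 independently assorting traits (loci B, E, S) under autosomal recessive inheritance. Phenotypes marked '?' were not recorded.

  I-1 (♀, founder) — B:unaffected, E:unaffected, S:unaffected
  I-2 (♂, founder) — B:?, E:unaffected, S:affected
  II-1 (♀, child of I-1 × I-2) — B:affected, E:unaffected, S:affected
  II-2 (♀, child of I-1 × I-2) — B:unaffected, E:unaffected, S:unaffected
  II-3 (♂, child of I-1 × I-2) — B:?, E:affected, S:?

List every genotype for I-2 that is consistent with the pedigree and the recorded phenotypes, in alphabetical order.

I-2 ∈ {Bb Ee ss, bb Ee ss}

B/I-1 un ·: Bb
B/I-2 ? ·: Bb|bb
B/II-1 aff I-1×I-2: bb
B/II-2 un I-1×I-2: BB|Bb
B/II-3 ? I-1×I-2: BB|Bb|bb
⇒ B over [I-1,I-2,II-1,II-2,II-3]: 8 consistent
E/I-1 un ·: Ee
E/I-2 un ·: Ee
E/II-1 un I-1×I-2: EE|Ee
E/II-2 un I-1×I-2: EE|Ee
E/II-3 aff I-1×I-2: ee
⇒ E over [I-1,I-2,II-1,II-2,II-3]: 4 consistent
S/I-1 un ·: Ss
S/I-2 aff ·: ss
S/II-1 aff I-1×I-2: ss
S/II-2 un I-1×I-2: Ss
S/II-3 ? I-1×I-2: Ss|ss
⇒ S over [I-1,I-2,II-1,II-2,II-3]: 2 consistent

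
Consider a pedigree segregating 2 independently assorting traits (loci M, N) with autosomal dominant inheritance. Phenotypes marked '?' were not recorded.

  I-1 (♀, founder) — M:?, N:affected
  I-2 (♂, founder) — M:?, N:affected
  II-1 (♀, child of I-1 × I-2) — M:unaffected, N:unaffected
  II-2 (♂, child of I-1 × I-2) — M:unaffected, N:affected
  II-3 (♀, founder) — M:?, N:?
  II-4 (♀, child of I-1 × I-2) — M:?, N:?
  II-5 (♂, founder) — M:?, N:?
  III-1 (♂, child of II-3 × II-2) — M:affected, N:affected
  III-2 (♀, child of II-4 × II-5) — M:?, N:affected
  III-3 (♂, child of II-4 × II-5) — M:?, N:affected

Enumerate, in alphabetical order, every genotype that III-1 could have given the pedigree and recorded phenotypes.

M/I-1 ? ·: mm|Mm
M/I-2 ? ·: mm|Mm
M/II-1 un I-1×I-2: mm
M/II-2 un I-1×I-2: mm
M/II-3 ? ·: Mm|MM
M/II-4 ? I-1×I-2: mm|Mm|MM
M/II-5 ? ·: mm|Mm|MM
M/III-1 aff II-3×II-2: Mm
M/III-2 ? II-4×II-5: mm|Mm|MM
M/III-3 ? II-4×II-5: mm|Mm|MM
⇒ M over [I-1,I-2,II-1,II-2,II-3,II-4,II-5,III-1,III-2,III-3]: 162 consistent
N/I-1 aff ·: Nn
N/I-2 aff ·: Nn
N/II-1 un I-1×I-2: nn
N/II-2 aff I-1×I-2: Nn|NN
N/II-3 ? ·: nn|Nn|NN
N/II-4 ? I-1×I-2: nn|Nn|NN
N/II-5 ? ·: nn|Nn|NN
N/III-1 aff II-3×II-2: Nn|NN
N/III-2 aff II-4×II-5: Nn|NN
N/III-3 aff II-4×II-5: Nn|NN
⇒ N over [I-1,I-2,II-1,II-2,II-3,II-4,II-5,III-1,III-2,III-3]: 153 consistent

III-1 ∈ {Mm NN, Mm Nn}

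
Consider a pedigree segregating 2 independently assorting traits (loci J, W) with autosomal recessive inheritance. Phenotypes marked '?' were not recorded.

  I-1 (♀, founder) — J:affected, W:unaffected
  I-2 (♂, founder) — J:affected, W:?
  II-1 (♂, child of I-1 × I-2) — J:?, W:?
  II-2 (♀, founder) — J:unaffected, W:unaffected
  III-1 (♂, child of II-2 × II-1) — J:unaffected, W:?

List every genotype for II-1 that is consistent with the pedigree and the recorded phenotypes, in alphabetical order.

J/I-1 aff ·: jj
J/I-2 aff ·: jj
J/II-1 ? I-1×I-2: jj
J/II-2 un ·: JJ|Jj
J/III-1 un II-2×II-1: Jj
⇒ J over [I-1,I-2,II-1,II-2,III-1]: 2 consistent
W/I-1 un ·: WW|Ww
W/I-2 ? ·: WW|Ww|ww
W/II-1 ? I-1×I-2: WW|Ww|ww
W/II-2 un ·: WW|Ww
W/III-1 ? II-2×II-1: WW|Ww|ww
⇒ W over [I-1,I-2,II-1,II-2,III-1]: 43 consistent

II-1 ∈ {jj WW, jj Ww, jj ww}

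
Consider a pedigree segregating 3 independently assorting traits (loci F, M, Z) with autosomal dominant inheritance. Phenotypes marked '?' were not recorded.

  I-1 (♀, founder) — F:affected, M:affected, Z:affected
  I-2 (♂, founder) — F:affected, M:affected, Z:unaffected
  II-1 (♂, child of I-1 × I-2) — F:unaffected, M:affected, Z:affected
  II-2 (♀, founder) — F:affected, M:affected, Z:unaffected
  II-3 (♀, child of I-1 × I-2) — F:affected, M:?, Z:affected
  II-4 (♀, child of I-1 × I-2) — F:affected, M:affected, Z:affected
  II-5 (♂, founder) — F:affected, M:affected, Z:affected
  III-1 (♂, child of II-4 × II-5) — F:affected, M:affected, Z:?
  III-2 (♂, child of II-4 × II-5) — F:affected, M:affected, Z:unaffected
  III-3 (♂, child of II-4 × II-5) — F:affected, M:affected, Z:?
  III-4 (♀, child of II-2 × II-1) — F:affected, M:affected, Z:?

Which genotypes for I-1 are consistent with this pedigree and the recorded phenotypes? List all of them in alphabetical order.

I-1 ∈ {Ff MM ZZ, Ff MM Zz, Ff Mm ZZ, Ff Mm Zz}

F/I-1 aff ·: Ff
F/I-2 aff ·: Ff
F/II-1 un I-1×I-2: ff
F/II-2 aff ·: Ff|FF
F/II-3 aff I-1×I-2: Ff|FF
F/II-4 aff I-1×I-2: Ff|FF
F/II-5 aff ·: Ff|FF
F/III-1 aff II-4×II-5: Ff|FF
F/III-2 aff II-4×II-5: Ff|FF
F/III-3 aff II-4×II-5: Ff|FF
F/III-4 aff II-2×II-1: Ff
⇒ F over [I-1,I-2,II-1,II-2,II-3,II-4,II-5,III-1,III-2,III-3,III-4]: 100 consistent
M/I-1 aff ·: Mm|MM
M/I-2 aff ·: Mm|MM
M/II-1 aff I-1×I-2: Mm|MM
M/II-2 aff ·: Mm|MM
M/II-3 ? I-1×I-2: mm|Mm|MM
M/II-4 aff I-1×I-2: Mm|MM
M/II-5 aff ·: Mm|MM
M/III-1 aff II-4×II-5: Mm|MM
M/III-2 aff II-4×II-5: Mm|MM
M/III-3 aff II-4×II-5: Mm|MM
M/III-4 aff II-2×II-1: Mm|MM
⇒ M over [I-1,I-2,II-1,II-2,II-3,II-4,II-5,III-1,III-2,III-3,III-4]: 1252 consistent
Z/I-1 aff ·: Zz|ZZ
Z/I-2 un ·: zz
Z/II-1 aff I-1×I-2: Zz
Z/II-2 un ·: zz
Z/II-3 aff I-1×I-2: Zz
Z/II-4 aff I-1×I-2: Zz
Z/II-5 aff ·: Zz
Z/III-1 ? II-4×II-5: zz|Zz|ZZ
Z/III-2 un II-4×II-5: zz
Z/III-3 ? II-4×II-5: zz|Zz|ZZ
Z/III-4 ? II-2×II-1: zz|Zz
⇒ Z over [I-1,I-2,II-1,II-2,II-3,II-4,II-5,III-1,III-2,III-3,III-4]: 36 consistent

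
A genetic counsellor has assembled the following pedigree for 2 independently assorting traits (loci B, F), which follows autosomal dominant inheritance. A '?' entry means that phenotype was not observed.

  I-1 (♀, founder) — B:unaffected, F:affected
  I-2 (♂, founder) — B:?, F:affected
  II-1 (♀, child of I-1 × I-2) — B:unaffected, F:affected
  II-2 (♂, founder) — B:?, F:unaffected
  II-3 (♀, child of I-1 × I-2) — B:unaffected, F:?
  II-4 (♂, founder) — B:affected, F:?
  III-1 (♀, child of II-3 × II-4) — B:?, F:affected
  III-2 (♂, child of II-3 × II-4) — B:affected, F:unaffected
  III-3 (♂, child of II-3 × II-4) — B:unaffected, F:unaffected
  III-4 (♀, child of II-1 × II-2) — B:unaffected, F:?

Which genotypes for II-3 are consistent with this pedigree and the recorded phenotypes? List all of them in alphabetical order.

B/I-1 un ·: bb
B/I-2 ? ·: bb|Bb
B/II-1 un I-1×I-2: bb
B/II-2 ? ·: bb|Bb
B/II-3 un I-1×I-2: bb
B/II-4 aff ·: Bb
B/III-1 ? II-3×II-4: bb|Bb
B/III-2 aff II-3×II-4: Bb
B/III-3 un II-3×II-4: bb
B/III-4 un II-1×II-2: bb
⇒ B over [I-1,I-2,II-1,II-2,II-3,II-4,III-1,III-2,III-3,III-4]: 8 consistent
F/I-1 aff ·: Ff|FF
F/I-2 aff ·: Ff|FF
F/II-1 aff I-1×I-2: Ff|FF
F/II-2 un ·: ff
F/II-3 ? I-1×I-2: ff|Ff
F/II-4 ? ·: ff|Ff
F/III-1 aff II-3×II-4: Ff|FF
F/III-2 un II-3×II-4: ff
F/III-3 un II-3×II-4: ff
F/III-4 ? II-1×II-2: ff|Ff
⇒ F over [I-1,I-2,II-1,II-2,II-3,II-4,III-1,III-2,III-3,III-4]: 30 consistent

II-3 ∈ {bb Ff, bb ff}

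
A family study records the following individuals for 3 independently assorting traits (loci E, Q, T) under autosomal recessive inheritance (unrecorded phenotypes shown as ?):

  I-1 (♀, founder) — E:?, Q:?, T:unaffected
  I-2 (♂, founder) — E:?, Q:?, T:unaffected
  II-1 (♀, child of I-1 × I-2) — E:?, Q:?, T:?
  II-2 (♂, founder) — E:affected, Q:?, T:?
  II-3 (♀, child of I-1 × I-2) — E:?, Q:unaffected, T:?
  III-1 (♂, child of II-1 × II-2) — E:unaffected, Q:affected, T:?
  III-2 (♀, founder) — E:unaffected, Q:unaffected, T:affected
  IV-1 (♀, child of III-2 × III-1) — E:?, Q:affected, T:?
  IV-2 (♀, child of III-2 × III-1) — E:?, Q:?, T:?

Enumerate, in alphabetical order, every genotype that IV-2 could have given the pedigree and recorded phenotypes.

IV-2 ∈ {EE Qq Tt, EE Qq tt, EE qq Tt, EE qq tt, Ee Qq Tt, Ee Qq tt, Ee qq Tt, Ee qq tt, ee Qq Tt, ee Qq tt, ee qq Tt, ee qq tt}

E/I-1 ? ·: EE|Ee|ee
E/I-2 ? ·: EE|Ee|ee
E/II-1 ? I-1×I-2: EE|Ee
E/II-2 aff ·: ee
E/II-3 ? I-1×I-2: EE|Ee|ee
E/III-1 un II-1×II-2: Ee
E/III-2 un ·: EE|Ee
E/IV-1 ? III-2×III-1: EE|Ee|ee
E/IV-2 ? III-2×III-1: EE|Ee|ee
⇒ E over [I-1,I-2,II-1,II-2,II-3,III-1,III-2,IV-1,IV-2]: 273 consistent
Q/I-1 ? ·: QQ|Qq|qq
Q/I-2 ? ·: QQ|Qq|qq
Q/II-1 ? I-1×I-2: Qq|qq
Q/II-2 ? ·: Qq|qq
Q/II-3 un I-1×I-2: QQ|Qq
Q/III-1 aff II-1×II-2: qq
Q/III-2 un ·: Qq
Q/IV-1 aff III-2×III-1: qq
Q/IV-2 ? III-2×III-1: Qq|qq
⇒ Q over [I-1,I-2,II-1,II-2,II-3,III-1,III-2,IV-1,IV-2]: 56 consistent
T/I-1 un ·: TT|Tt
T/I-2 un ·: TT|Tt
T/II-1 ? I-1×I-2: TT|Tt|tt
T/II-2 ? ·: TT|Tt|tt
T/II-3 ? I-1×I-2: TT|Tt|tt
T/III-1 ? II-1×II-2: TT|Tt|tt
T/III-2 aff ·: tt
T/IV-1 ? III-2×III-1: Tt|tt
T/IV-2 ? III-2×III-1: Tt|tt
⇒ T over [I-1,I-2,II-1,II-2,II-3,III-1,III-2,IV-1,IV-2]: 222 consistent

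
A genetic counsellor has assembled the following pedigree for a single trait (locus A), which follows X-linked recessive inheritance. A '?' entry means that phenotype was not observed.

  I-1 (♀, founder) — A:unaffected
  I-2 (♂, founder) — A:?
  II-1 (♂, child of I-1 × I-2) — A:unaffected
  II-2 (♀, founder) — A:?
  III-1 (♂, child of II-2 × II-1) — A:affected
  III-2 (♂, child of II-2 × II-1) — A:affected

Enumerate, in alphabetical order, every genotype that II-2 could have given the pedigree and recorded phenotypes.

A/I-1 un ·: X^AX^A|X^AX^a
A/I-2 ? ·: X^AY|X^aY
A/II-1 un I-1×I-2: X^AY
A/II-2 ? ·: X^AX^a|X^aX^a
A/III-1 aff II-2×II-1: X^aY
A/III-2 aff II-2×II-1: X^aY
⇒ A over [I-1,I-2,II-1,II-2,III-1,III-2]: 8 consistent

II-2 ∈ {X^AX^a, X^aX^a}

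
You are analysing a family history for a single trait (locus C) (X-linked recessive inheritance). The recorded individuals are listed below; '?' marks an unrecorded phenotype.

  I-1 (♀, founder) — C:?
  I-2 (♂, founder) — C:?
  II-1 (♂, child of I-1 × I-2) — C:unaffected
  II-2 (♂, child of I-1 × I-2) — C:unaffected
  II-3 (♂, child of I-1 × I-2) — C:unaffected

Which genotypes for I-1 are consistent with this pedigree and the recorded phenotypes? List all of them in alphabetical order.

I-1 ∈ {X^CX^C, X^CX^c}

C/I-1 ? ·: X^CX^C|X^CX^c
C/I-2 ? ·: X^CY|X^cY
C/II-1 un I-1×I-2: X^CY
C/II-2 un I-1×I-2: X^CY
C/II-3 un I-1×I-2: X^CY
⇒ C over [I-1,I-2,II-1,II-2,II-3]: 4 consistent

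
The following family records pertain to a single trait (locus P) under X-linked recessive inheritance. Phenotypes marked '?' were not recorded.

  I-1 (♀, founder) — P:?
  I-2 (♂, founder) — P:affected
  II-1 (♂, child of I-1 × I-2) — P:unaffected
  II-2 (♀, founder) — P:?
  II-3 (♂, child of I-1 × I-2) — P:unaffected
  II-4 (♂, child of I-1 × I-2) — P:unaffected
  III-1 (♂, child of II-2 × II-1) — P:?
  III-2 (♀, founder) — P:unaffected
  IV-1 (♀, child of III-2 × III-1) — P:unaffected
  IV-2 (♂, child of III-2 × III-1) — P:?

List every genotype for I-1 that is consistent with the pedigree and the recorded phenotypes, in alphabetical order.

I-1 ∈ {X^PX^P, X^PX^p}

P/I-1 ? ·: X^PX^P|X^PX^p
P/I-2 aff ·: X^pY
P/II-1 un I-1×I-2: X^PY
P/II-2 ? ·: X^PX^P|X^PX^p|X^pX^p
P/II-3 un I-1×I-2: X^PY
P/II-4 un I-1×I-2: X^PY
P/III-1 ? II-2×II-1: X^PY|X^pY
P/III-2 un ·: X^PX^P|X^PX^p
P/IV-1 un III-2×III-1: X^PX^P|X^PX^p
P/IV-2 ? III-2×III-1: X^PY|X^pY
⇒ P over [I-1,I-2,II-1,II-2,II-3,II-4,III-1,III-2,IV-1,IV-2]: 32 consistent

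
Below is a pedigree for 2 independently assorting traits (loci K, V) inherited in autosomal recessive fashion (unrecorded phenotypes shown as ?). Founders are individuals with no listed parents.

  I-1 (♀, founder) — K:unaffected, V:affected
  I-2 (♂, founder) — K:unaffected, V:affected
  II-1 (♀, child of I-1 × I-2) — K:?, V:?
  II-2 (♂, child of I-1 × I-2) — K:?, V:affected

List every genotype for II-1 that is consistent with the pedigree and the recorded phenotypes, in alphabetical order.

K/I-1 un ·: KK|Kk
K/I-2 un ·: KK|Kk
K/II-1 ? I-1×I-2: KK|Kk|kk
K/II-2 ? I-1×I-2: KK|Kk|kk
⇒ K over [I-1,I-2,II-1,II-2]: 18 consistent
V/I-1 aff ·: vv
V/I-2 aff ·: vv
V/II-1 ? I-1×I-2: vv
V/II-2 aff I-1×I-2: vv
⇒ V over [I-1,I-2,II-1,II-2]: 1 consistent

II-1 ∈ {KK vv, Kk vv, kk vv}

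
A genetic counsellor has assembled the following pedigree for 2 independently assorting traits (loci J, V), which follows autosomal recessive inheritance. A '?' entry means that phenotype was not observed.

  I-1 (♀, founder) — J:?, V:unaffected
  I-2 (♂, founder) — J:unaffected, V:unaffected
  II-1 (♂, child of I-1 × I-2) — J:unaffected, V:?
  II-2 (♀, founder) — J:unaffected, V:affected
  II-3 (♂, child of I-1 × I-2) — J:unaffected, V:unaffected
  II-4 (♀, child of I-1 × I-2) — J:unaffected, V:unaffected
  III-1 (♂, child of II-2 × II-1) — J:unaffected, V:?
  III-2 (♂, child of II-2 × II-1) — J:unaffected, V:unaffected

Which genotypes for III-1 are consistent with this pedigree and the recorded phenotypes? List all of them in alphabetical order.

III-1 ∈ {JJ Vv, JJ vv, Jj Vv, Jj vv}

J/I-1 ? ·: JJ|Jj|jj
J/I-2 un ·: JJ|Jj
J/II-1 un I-1×I-2: JJ|Jj
J/II-2 un ·: JJ|Jj
J/II-3 un I-1×I-2: JJ|Jj
J/II-4 un I-1×I-2: JJ|Jj
J/III-1 un II-2×II-1: JJ|Jj
J/III-2 un II-2×II-1: JJ|Jj
⇒ J over [I-1,I-2,II-1,II-2,II-3,II-4,III-1,III-2]: 177 consistent
V/I-1 un ·: VV|Vv
V/I-2 un ·: VV|Vv
V/II-1 ? I-1×I-2: VV|Vv
V/II-2 aff ·: vv
V/II-3 un I-1×I-2: VV|Vv
V/II-4 un I-1×I-2: VV|Vv
V/III-1 ? II-2×II-1: Vv|vv
V/III-2 un II-2×II-1: Vv
⇒ V over [I-1,I-2,II-1,II-2,II-3,II-4,III-1,III-2]: 37 consistent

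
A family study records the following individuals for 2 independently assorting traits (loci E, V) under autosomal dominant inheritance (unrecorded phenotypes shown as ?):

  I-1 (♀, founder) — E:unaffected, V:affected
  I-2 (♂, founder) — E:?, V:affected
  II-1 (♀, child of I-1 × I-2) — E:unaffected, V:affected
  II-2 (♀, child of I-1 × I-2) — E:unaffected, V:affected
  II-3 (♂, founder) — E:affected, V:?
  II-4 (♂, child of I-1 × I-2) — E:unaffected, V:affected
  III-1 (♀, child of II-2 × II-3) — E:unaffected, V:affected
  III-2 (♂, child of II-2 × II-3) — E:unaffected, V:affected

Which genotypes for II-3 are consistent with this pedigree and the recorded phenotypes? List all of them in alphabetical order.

II-3 ∈ {Ee VV, Ee Vv, Ee vv}

E/I-1 un ·: ee
E/I-2 ? ·: ee|Ee
E/II-1 un I-1×I-2: ee
E/II-2 un I-1×I-2: ee
E/II-3 aff ·: Ee
E/II-4 un I-1×I-2: ee
E/III-1 un II-2×II-3: ee
E/III-2 un II-2×II-3: ee
⇒ E over [I-1,I-2,II-1,II-2,II-3,II-4,III-1,III-2]: 2 consistent
V/I-1 aff ·: Vv|VV
V/I-2 aff ·: Vv|VV
V/II-1 aff I-1×I-2: Vv|VV
V/II-2 aff I-1×I-2: Vv|VV
V/II-3 ? ·: vv|Vv|VV
V/II-4 aff I-1×I-2: Vv|VV
V/III-1 aff II-2×II-3: Vv|VV
V/III-2 aff II-2×II-3: Vv|VV
⇒ V over [I-1,I-2,II-1,II-2,II-3,II-4,III-1,III-2]: 186 consistent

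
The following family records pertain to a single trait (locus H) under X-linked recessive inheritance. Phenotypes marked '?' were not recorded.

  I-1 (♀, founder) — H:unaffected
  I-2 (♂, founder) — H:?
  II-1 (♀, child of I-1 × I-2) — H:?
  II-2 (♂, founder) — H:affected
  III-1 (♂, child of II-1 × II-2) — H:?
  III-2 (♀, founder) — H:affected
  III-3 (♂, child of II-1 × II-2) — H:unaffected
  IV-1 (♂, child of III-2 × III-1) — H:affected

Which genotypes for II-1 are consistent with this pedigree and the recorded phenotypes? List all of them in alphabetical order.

H/I-1 un ·: X^HX^H|X^HX^h
H/I-2 ? ·: X^HY|X^hY
H/II-1 ? I-1×I-2: X^HX^H|X^HX^h
H/II-2 aff ·: X^hY
H/III-1 ? II-1×II-2: X^HY|X^hY
H/III-2 aff ·: X^hX^h
H/III-3 un II-1×II-2: X^HY
H/IV-1 aff III-2×III-1: X^hY
⇒ H over [I-1,I-2,II-1,II-2,III-1,III-2,III-3,IV-1]: 8 consistent

II-1 ∈ {X^HX^H, X^HX^h}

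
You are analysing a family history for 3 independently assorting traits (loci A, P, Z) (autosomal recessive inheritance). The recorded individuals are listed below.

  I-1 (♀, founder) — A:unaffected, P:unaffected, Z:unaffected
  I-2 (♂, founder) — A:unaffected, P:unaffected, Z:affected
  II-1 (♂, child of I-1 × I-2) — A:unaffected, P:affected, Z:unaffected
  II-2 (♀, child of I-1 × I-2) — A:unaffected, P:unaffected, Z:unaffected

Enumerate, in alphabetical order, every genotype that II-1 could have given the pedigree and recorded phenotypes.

II-1 ∈ {AA pp Zz, Aa pp Zz}

A/I-1 un ·: AA|Aa
A/I-2 un ·: AA|Aa
A/II-1 un I-1×I-2: AA|Aa
A/II-2 un I-1×I-2: AA|Aa
⇒ A over [I-1,I-2,II-1,II-2]: 13 consistent
P/I-1 un ·: Pp
P/I-2 un ·: Pp
P/II-1 aff I-1×I-2: pp
P/II-2 un I-1×I-2: PP|Pp
⇒ P over [I-1,I-2,II-1,II-2]: 2 consistent
Z/I-1 un ·: ZZ|Zz
Z/I-2 aff ·: zz
Z/II-1 un I-1×I-2: Zz
Z/II-2 un I-1×I-2: Zz
⇒ Z over [I-1,I-2,II-1,II-2]: 2 consistent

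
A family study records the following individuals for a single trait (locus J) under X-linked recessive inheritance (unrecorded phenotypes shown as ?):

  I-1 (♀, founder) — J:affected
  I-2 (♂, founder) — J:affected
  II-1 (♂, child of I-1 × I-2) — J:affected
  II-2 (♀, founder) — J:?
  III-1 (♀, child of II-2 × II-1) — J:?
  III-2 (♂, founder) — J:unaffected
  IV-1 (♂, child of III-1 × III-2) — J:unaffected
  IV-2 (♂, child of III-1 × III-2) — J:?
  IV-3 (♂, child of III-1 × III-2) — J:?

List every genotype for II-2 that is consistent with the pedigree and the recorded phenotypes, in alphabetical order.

J/I-1 aff ·: X^jX^j
J/I-2 aff ·: X^jY
J/II-1 aff I-1×I-2: X^jY
J/II-2 ? ·: X^JX^J|X^JX^j
J/III-1 ? II-2×II-1: X^JX^j
J/III-2 un ·: X^JY
J/IV-1 un III-1×III-2: X^JY
J/IV-2 ? III-1×III-2: X^JY|X^jY
J/IV-3 ? III-1×III-2: X^JY|X^jY
⇒ J over [I-1,I-2,II-1,II-2,III-1,III-2,IV-1,IV-2,IV-3]: 8 consistent

II-2 ∈ {X^JX^J, X^JX^j}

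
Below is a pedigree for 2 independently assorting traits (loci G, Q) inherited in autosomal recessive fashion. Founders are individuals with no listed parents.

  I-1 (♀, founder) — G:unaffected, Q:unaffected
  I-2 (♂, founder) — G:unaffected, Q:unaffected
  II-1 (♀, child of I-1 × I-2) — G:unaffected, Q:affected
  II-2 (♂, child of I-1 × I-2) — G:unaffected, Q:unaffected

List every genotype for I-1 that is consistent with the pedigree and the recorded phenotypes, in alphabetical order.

G/I-1 un ·: GG|Gg
G/I-2 un ·: GG|Gg
G/II-1 un I-1×I-2: GG|Gg
G/II-2 un I-1×I-2: GG|Gg
⇒ G over [I-1,I-2,II-1,II-2]: 13 consistent
Q/I-1 un ·: Qq
Q/I-2 un ·: Qq
Q/II-1 aff I-1×I-2: qq
Q/II-2 un I-1×I-2: QQ|Qq
⇒ Q over [I-1,I-2,II-1,II-2]: 2 consistent

I-1 ∈ {GG Qq, Gg Qq}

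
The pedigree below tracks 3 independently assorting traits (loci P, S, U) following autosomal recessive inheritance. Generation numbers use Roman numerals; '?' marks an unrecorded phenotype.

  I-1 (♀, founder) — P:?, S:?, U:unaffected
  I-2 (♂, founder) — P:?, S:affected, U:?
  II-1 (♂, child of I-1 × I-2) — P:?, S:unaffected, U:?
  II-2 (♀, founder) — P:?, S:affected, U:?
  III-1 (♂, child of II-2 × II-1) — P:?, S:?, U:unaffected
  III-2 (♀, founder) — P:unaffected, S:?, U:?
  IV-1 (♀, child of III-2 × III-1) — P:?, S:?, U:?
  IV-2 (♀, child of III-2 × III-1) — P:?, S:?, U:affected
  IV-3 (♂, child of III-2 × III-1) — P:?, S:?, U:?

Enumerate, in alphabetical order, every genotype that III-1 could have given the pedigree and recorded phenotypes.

III-1 ∈ {PP Ss Uu, PP ss Uu, Pp Ss Uu, Pp ss Uu, pp Ss Uu, pp ss Uu}

P/I-1 ? ·: PP|Pp|pp
P/I-2 ? ·: PP|Pp|pp
P/II-1 ? I-1×I-2: PP|Pp|pp
P/II-2 ? ·: PP|Pp|pp
P/III-1 ? II-2×II-1: PP|Pp|pp
P/III-2 un ·: PP|Pp
P/IV-1 ? III-2×III-1: PP|Pp|pp
P/IV-2 ? III-2×III-1: PP|Pp|pp
P/IV-3 ? III-2×III-1: PP|Pp|pp
⇒ P over [I-1,I-2,II-1,II-2,III-1,III-2,IV-1,IV-2,IV-3]: 1691 consistent
S/I-1 ? ·: SS|Ss
S/I-2 aff ·: ss
S/II-1 un I-1×I-2: Ss
S/II-2 aff ·: ss
S/III-1 ? II-2×II-1: Ss|ss
S/III-2 ? ·: SS|Ss|ss
S/IV-1 ? III-2×III-1: SS|Ss|ss
S/IV-2 ? III-2×III-1: SS|Ss|ss
S/IV-3 ? III-2×III-1: SS|Ss|ss
⇒ S over [I-1,I-2,II-1,II-2,III-1,III-2,IV-1,IV-2,IV-3]: 106 consistent
U/I-1 un ·: UU|Uu
U/I-2 ? ·: UU|Uu|uu
U/II-1 ? I-1×I-2: UU|Uu|uu
U/II-2 ? ·: UU|Uu|uu
U/III-1 un II-2×II-1: Uu
U/III-2 ? ·: Uu|uu
U/IV-1 ? III-2×III-1: UU|Uu|uu
U/IV-2 aff III-2×III-1: uu
U/IV-3 ? III-2×III-1: UU|Uu|uu
⇒ U over [I-1,I-2,II-1,II-2,III-1,III-2,IV-1,IV-2,IV-3]: 351 consistent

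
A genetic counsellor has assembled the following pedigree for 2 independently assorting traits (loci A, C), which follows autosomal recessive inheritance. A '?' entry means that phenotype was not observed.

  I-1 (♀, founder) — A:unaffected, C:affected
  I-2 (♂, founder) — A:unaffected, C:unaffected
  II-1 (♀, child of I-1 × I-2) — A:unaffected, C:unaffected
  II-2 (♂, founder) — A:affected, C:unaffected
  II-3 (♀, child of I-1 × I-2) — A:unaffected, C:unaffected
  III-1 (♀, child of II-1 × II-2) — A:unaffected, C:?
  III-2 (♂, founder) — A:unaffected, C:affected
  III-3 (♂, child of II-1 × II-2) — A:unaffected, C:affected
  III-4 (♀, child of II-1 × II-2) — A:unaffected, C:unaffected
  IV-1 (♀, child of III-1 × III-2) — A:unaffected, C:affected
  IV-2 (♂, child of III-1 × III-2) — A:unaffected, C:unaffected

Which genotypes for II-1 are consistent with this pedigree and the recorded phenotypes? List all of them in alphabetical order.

A/I-1 un ·: AA|Aa
A/I-2 un ·: AA|Aa
A/II-1 un I-1×I-2: AA|Aa
A/II-2 aff ·: aa
A/II-3 un I-1×I-2: AA|Aa
A/III-1 un II-1×II-2: Aa
A/III-2 un ·: AA|Aa
A/III-3 un II-1×II-2: Aa
A/III-4 un II-1×II-2: Aa
A/IV-1 un III-1×III-2: AA|Aa
A/IV-2 un III-1×III-2: AA|Aa
⇒ A over [I-1,I-2,II-1,II-2,II-3,III-1,III-2,III-3,III-4,IV-1,IV-2]: 104 consistent
C/I-1 aff ·: cc
C/I-2 un ·: CC|Cc
C/II-1 un I-1×I-2: Cc
C/II-2 un ·: Cc
C/II-3 un I-1×I-2: Cc
C/III-1 ? II-1×II-2: Cc
C/III-2 aff ·: cc
C/III-3 aff II-1×II-2: cc
C/III-4 un II-1×II-2: CC|Cc
C/IV-1 aff III-1×III-2: cc
C/IV-2 un III-1×III-2: Cc
⇒ C over [I-1,I-2,II-1,II-2,II-3,III-1,III-2,III-3,III-4,IV-1,IV-2]: 4 consistent

II-1 ∈ {AA Cc, Aa Cc}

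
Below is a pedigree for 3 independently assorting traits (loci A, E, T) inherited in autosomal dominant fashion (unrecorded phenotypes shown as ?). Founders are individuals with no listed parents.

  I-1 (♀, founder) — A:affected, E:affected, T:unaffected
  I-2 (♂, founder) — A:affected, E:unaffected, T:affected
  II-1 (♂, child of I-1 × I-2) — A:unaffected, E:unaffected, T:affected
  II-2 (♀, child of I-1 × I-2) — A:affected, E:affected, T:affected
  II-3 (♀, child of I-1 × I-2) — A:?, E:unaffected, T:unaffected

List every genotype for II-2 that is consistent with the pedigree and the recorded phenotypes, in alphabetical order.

II-2 ∈ {AA Ee Tt, Aa Ee Tt}

A/I-1 aff ·: Aa
A/I-2 aff ·: Aa
A/II-1 un I-1×I-2: aa
A/II-2 aff I-1×I-2: Aa|AA
A/II-3 ? I-1×I-2: aa|Aa|AA
⇒ A over [I-1,I-2,II-1,II-2,II-3]: 6 consistent
E/I-1 aff ·: Ee
E/I-2 un ·: ee
E/II-1 un I-1×I-2: ee
E/II-2 aff I-1×I-2: Ee
E/II-3 un I-1×I-2: ee
⇒ E over [I-1,I-2,II-1,II-2,II-3]: 1 consistent
T/I-1 un ·: tt
T/I-2 aff ·: Tt
T/II-1 aff I-1×I-2: Tt
T/II-2 aff I-1×I-2: Tt
T/II-3 un I-1×I-2: tt
⇒ T over [I-1,I-2,II-1,II-2,II-3]: 1 consistent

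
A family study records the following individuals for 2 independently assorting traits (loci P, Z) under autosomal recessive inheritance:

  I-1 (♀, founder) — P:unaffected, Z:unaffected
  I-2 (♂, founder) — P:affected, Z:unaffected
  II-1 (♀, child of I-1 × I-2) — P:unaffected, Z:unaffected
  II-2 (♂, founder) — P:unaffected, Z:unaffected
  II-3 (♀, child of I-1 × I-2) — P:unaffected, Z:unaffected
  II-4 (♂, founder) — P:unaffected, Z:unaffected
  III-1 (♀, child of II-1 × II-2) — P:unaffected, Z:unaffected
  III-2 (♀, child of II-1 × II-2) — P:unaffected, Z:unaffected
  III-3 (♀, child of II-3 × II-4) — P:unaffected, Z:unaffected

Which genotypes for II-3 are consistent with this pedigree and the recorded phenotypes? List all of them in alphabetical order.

P/I-1 un ·: PP|Pp
P/I-2 aff ·: pp
P/II-1 un I-1×I-2: Pp
P/II-2 un ·: PP|Pp
P/II-3 un I-1×I-2: Pp
P/II-4 un ·: PP|Pp
P/III-1 un II-1×II-2: PP|Pp
P/III-2 un II-1×II-2: PP|Pp
P/III-3 un II-3×II-4: PP|Pp
⇒ P over [I-1,I-2,II-1,II-2,II-3,II-4,III-1,III-2,III-3]: 64 consistent
Z/I-1 un ·: ZZ|Zz
Z/I-2 un ·: ZZ|Zz
Z/II-1 un I-1×I-2: ZZ|Zz
Z/II-2 un ·: ZZ|Zz
Z/II-3 un I-1×I-2: ZZ|Zz
Z/II-4 un ·: ZZ|Zz
Z/III-1 un II-1×II-2: ZZ|Zz
Z/III-2 un II-1×II-2: ZZ|Zz
Z/III-3 un II-3×II-4: ZZ|Zz
⇒ Z over [I-1,I-2,II-1,II-2,II-3,II-4,III-1,III-2,III-3]: 288 consistent

II-3 ∈ {Pp ZZ, Pp Zz}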